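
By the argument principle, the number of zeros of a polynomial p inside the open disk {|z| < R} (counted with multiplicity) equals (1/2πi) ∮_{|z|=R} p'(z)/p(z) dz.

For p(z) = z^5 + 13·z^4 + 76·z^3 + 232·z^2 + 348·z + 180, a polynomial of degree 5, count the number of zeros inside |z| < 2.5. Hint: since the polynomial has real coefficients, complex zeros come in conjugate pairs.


The zeros of p are: (-3 + 1i), (-3 - 1i), (-3 + 3i), (-3 - 3i), -1.
Their magnitudes are: 3.162, 3.162, 4.243, 4.243, 1.
Zeros with |z| < R = 2.5: -1.
Count = 1.
By the argument principle, (1/2πi) ∮_{|z|=R} p'(z)/p(z) dz equals exactly this count.

Number of zeros inside |z| < 2.5: 1.


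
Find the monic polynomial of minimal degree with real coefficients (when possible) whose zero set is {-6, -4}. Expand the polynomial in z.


The polynomial is p(z) = ∏_{α ∈ S} (z − α), where S = {-6, -4}.
Expanding the product yields: p(z) = z^2 + 10·z + 24.
The resulting polynomial has degree 2 and real coefficients as required.

p(z) = z^2 + 10·z + 24.


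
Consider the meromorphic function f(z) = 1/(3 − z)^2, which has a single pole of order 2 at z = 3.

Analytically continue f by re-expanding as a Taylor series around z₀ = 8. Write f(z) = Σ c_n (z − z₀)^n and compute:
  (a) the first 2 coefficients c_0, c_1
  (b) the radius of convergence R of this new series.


Let w = z − z₀, so z = z₀ + w.
Then 3 − z = 3 − (z₀ + w) = (3 − z₀) − w = -5 − w.
f(z) = 1/(-5 − w)^2 = (1/(-5)^2) · (1 − w/(-5))^{−2}.
By the binomial series (1−u)^{−2} = Σ_{n≥0} C(n+1, 1) u^n for |u|<1, with u = w/(-5):
  c_n = C(n+1, 1) / (-5)^(n+2).
  c_0 = 1/(-5)^2 = 1/25.
  c_1 = 2/(-5)^3 = -2/125.
The series is valid for |w/d| < 1, i.e. |z − z₀| < |d|.
Radius of convergence: R = |3 − z₀| = |-5| = 5 (distance from z₀ to the singularity z = 3).

c_0 = 1/25, c_1 = -2/125; R = 5.


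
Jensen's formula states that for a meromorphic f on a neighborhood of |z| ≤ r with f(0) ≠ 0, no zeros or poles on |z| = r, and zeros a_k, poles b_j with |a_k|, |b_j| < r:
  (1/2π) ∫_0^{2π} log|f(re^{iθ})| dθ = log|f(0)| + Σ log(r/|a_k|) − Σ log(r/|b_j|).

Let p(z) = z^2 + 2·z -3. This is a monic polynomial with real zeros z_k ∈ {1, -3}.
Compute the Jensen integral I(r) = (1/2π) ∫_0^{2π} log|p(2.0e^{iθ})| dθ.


Zeros: -3, 1; r = 2.0.
Inside |z| < r: 1. Outside (|z| ≥ r): -3.
p(0) = -3, so log|p(0)| = log(3) = 1.0986.
Apply Jensen: I(r) = log|p(0)| + Σ_k log(r/|z_k|), summed over zeros inside |z| < r.
  log(r/|z_k|) for z_k = 1: log(2.0/1) = 0.6931
  Outside zeros (-3) contribute nothing to the Jensen sum.
Sum over inside zeros: 0.6931.
I(r) = log|p(0)| + (inside sum) = 1.0986 + 0.6931 = 1.7918.
Note: since some zeros are outside |z| ≤ r, the simplified n·log(r) form does NOT apply — only the inside zeros contribute.

I(r) ≈ 1.7918.


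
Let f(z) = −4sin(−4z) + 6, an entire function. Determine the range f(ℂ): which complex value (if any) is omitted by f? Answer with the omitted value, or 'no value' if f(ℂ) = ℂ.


Little Picard bounds the complement of f(ℂ) to at most one point.
sin is entire and surjective onto ℂ: for every w ∈ ℂ, sin(ζ) = w has a solution ζ ∈ ℂ (e.g., via the complex inverse arcsin). With ζ = −4z this gives z = ζ/(-4). Then -4·sin(−4z) takes every value in -4·ℂ = ℂ, and adding 6 is a bijection of ℂ. So f is surjective and omits no value. (Note: only on the real line is sin bounded by [−1, 1].)

Omitted value: no value.


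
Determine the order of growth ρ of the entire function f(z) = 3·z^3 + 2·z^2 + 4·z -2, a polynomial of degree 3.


|f(z)| ≤ Σ|c_k|·r^k = O(r^3) as r → ∞. Polynomial growth is O(e^{r^ε}) for every ε > 0 (since r^3/e^{r^ε} → 0), so ρ ≤ ε for all ε > 0, i.e. ρ = 0. Every nonconstant polynomial has order 0.
Therefore ρ = 0.

Order ρ = 0.


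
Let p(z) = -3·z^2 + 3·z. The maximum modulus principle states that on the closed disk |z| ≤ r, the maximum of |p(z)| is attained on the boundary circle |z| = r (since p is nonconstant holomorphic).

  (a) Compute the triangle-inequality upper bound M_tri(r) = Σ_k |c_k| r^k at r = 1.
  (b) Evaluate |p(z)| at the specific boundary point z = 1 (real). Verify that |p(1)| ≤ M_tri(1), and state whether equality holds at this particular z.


Coefficients: c_0 = 0, c_1 = 3, c_2 = -3. Radius r = 1.
Part (a). Triangle bound: M_tri(r) = Σ_k |c_k| r^k
  = |0|·1^0 + |3|·1^1 + |-3|·1^2
  = 0 + 3 + 3 = 6.
This bounds M(r) := max_{|z|=r} |p(z)| from above; equality holds iff all terms c_k z^k can be made to align in phase at a single z on |z|=r.
Part (b). At z = 1 (real, on the circle |z| = r):
  p(1) = (0)·1^0 + (3)·1^1 + (-3)·1^2 = 0.
  |p(1)| = 0.
Check: |p(1)| = 0 ≤ 6 = M_tri(1). ✓ Equality does not hold at z = 1 (the coefficients have mixed signs, so the terms do not all align in phase there).

M_tri(1) = 6; |p(1)| = 0; equality at z=1: no.


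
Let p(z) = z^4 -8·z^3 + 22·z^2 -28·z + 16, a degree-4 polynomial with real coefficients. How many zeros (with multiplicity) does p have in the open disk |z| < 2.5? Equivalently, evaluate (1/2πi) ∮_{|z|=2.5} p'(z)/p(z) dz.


The zeros of p are: 4, 2, (1 + 1i), (1 - 1i).
Their magnitudes are: 4, 2, 1.414, 1.414.
Zeros with |z| < R = 2.5: 2, (1 + 1i), (1 - 1i).
Count = 3.
By the argument principle, (1/2πi) ∮_{|z|=R} p'(z)/p(z) dz equals exactly this count.

Number of zeros inside |z| < 2.5: 3.


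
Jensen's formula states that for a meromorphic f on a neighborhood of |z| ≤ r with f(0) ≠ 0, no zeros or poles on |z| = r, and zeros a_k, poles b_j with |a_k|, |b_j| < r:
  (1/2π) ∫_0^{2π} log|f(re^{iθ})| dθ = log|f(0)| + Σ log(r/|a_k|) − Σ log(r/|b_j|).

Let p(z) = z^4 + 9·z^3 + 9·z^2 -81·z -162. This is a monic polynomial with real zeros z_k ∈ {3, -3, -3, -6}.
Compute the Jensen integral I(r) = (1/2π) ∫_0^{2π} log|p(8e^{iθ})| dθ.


Zeros: -6, -3, -3, 3; r = 8.
Inside |z| < r: -6, -3, -3, 3. Outside (|z| ≥ r): ∅.
p(0) = -162, so log|p(0)| = log(162) = 5.0876.
Apply Jensen: I(r) = log|p(0)| + Σ_k log(r/|z_k|), summed over zeros inside |z| < r.
  log(r/|z_k|) for z_k = 3: log(8/3) = 0.9808
  log(r/|z_k|) for z_k = -3: log(8/3) = 0.9808
  log(r/|z_k|) for z_k = -3: log(8/3) = 0.9808
  log(r/|z_k|) for z_k = -6: log(8/6) = 0.2877
Sum over inside zeros: 3.2302.
I(r) = log|p(0)| + (inside sum) = 5.0876 + 3.2302 = 8.3178.
Closed form (all zeros inside, monic): I(r) = n·log(r) = 4·log(8) = 8.3178. ✓

I(r) ≈ 8.3178.


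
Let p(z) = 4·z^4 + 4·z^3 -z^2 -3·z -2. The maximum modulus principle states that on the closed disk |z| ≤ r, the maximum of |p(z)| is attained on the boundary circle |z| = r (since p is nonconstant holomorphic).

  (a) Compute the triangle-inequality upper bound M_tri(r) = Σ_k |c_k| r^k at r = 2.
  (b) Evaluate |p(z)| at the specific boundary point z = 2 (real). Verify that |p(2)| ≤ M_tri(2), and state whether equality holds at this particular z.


Coefficients: c_0 = -2, c_1 = -3, c_2 = -1, c_3 = 4, c_4 = 4. Radius r = 2.
Part (a). Triangle bound: M_tri(r) = Σ_k |c_k| r^k
  = |-2|·2^0 + |-3|·2^1 + |-1|·2^2 + |4|·2^3 + |4|·2^4
  = 2 + 6 + 4 + 32 + 64 = 108.
This bounds M(r) := max_{|z|=r} |p(z)| from above; equality holds iff all terms c_k z^k can be made to align in phase at a single z on |z|=r.
Part (b). At z = 2 (real, on the circle |z| = r):
  p(2) = (-2)·2^0 + (-3)·2^1 + (-1)·2^2 + (4)·2^3 + (4)·2^4 = 84.
  |p(2)| = 84.
Check: |p(2)| = 84 ≤ 108 = M_tri(2). ✓ Equality does not hold at z = 2 (the coefficients have mixed signs, so the terms do not all align in phase there).

M_tri(2) = 108; |p(2)| = 84; equality at z=2: no.


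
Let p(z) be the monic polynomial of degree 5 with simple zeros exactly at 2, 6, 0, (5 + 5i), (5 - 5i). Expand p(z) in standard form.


The polynomial is p(z) = ∏_{α ∈ S} (z − α), where S = {2, 6, 0, (5 + 5i), (5 - 5i)}.
Expanding the product yields: p(z) = z^5 -18·z^4 + 142·z^3 -520·z^2 + 600·z.
Note conjugate pairs combine to real quadratics: (z − (5+5i))(z − (5−5i)) = z² − 10z + 50.
The resulting polynomial has degree 5 and real coefficients as required.

p(z) = z^5 -18·z^4 + 142·z^3 -520·z^2 + 600·z.


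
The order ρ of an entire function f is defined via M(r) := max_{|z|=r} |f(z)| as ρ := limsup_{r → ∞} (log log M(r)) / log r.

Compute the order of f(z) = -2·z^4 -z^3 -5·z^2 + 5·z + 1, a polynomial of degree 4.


|f(z)| ≤ Σ|c_k|·r^k = O(r^4) as r → ∞. Polynomial growth is O(e^{r^ε}) for every ε > 0 (since r^4/e^{r^ε} → 0), so ρ ≤ ε for all ε > 0, i.e. ρ = 0. Every nonconstant polynomial has order 0.
Therefore ρ = 0.

Order ρ = 0.


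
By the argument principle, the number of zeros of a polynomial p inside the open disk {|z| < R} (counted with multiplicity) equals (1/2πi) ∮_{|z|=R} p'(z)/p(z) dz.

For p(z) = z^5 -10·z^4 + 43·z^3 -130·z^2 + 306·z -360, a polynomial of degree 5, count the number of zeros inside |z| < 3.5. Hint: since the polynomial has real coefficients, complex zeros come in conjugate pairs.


The zeros of p are: (0 + 3i), (0 - 3i), 4, (3 + 1i), (3 - 1i).
Their magnitudes are: 3, 3, 4, 3.162, 3.162.
Zeros with |z| < R = 3.5: (0 + 3i), (0 - 3i), (3 + 1i), (3 - 1i).
Count = 4.
By the argument principle, (1/2πi) ∮_{|z|=R} p'(z)/p(z) dz equals exactly this count.

Number of zeros inside |z| < 3.5: 4.


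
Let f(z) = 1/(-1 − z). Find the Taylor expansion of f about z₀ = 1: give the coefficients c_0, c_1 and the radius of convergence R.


Let w = z − z₀, so z = z₀ + w.
Then -1 − z = -1 − (z₀ + w) = (-1 − z₀) − w = -2 − w.
f(z) = 1/(-2 − w) = (1/(-2)) · 1/(1 − w/(-2)) = Σ_{n≥0} w^n / (-2)^(n+1).
So c_n = 1/(-2)^(n+1):
  c_0 = 1/(-2)^1 = -1/2.
  c_1 = 1/(-2)^2 = 1/4.
The series is valid for |w/d| < 1, i.e. |z − z₀| < |d|.
Radius of convergence: R = |-1 − z₀| = |-2| = 2 (distance from z₀ to the singularity z = -1).

c_0 = -1/2, c_1 = 1/4; R = 2.


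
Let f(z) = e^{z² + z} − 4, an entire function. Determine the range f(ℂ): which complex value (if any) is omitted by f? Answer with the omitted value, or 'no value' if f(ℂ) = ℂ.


Little Picard bounds the complement of f(ℂ) to at most one point.
The exponent g(z) = z² + z is a nonconstant polynomial, hence surjective onto ℂ. So e^{g(z)} takes every value in {e^w : w ∈ ℂ} = ℂ ∖ {0}. Adding -4 shifts the range to ℂ ∖ {-4}. f omits exactly -4.

Omitted value: -4.


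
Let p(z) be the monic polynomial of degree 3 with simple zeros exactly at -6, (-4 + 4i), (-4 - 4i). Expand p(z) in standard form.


The polynomial is p(z) = ∏_{α ∈ S} (z − α), where S = {-6, (-4 + 4i), (-4 - 4i)}.
Expanding the product yields: p(z) = z^3 + 14·z^2 + 80·z + 192.
Note conjugate pairs combine to real quadratics: (z − (-4+4i))(z − (-4−4i)) = z² + 8z + 32.
The resulting polynomial has degree 3 and real coefficients as required.

p(z) = z^3 + 14·z^2 + 80·z + 192.


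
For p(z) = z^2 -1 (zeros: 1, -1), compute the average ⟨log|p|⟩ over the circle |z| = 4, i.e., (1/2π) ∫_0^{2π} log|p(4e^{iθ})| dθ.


Zeros: -1, 1; r = 4.
Inside |z| < r: -1, 1. Outside (|z| ≥ r): ∅.
p(0) = -1, so log|p(0)| = log(1) = 0.0000.
Apply Jensen: I(r) = log|p(0)| + Σ_k log(r/|z_k|), summed over zeros inside |z| < r.
  log(r/|z_k|) for z_k = 1: log(4/1) = 1.3863
  log(r/|z_k|) for z_k = -1: log(4/1) = 1.3863
Sum over inside zeros: 2.7726.
I(r) = log|p(0)| + (inside sum) = 0.0000 + 2.7726 = 2.7726.
Closed form (all zeros inside, monic): I(r) = n·log(r) = 2·log(4) = 2.7726. ✓

I(r) ≈ 2.7726.


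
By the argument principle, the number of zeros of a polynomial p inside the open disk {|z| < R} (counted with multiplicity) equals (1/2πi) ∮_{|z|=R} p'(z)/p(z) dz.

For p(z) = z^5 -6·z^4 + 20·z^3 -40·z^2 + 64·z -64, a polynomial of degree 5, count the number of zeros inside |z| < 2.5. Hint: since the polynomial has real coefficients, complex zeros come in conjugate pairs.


The zeros of p are: (0 + 2i), (0 - 2i), (2 + 2i), (2 - 2i), 2.
Their magnitudes are: 2, 2, 2.828, 2.828, 2.
Zeros with |z| < R = 2.5: (0 + 2i), (0 - 2i), 2.
Count = 3.
By the argument principle, (1/2πi) ∮_{|z|=R} p'(z)/p(z) dz equals exactly this count.

Number of zeros inside |z| < 2.5: 3.


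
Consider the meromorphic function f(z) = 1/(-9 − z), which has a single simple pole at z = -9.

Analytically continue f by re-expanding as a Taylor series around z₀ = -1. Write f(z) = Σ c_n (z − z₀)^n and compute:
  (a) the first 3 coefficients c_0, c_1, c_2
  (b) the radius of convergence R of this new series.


Let w = z − z₀, so z = z₀ + w.
Then -9 − z = -9 − (z₀ + w) = (-9 − z₀) − w = -8 − w.
f(z) = 1/(-8 − w) = (1/(-8)) · 1/(1 − w/(-8)) = Σ_{n≥0} w^n / (-8)^(n+1).
So c_n = 1/(-8)^(n+1):
  c_0 = 1/(-8)^1 = -1/8.
  c_1 = 1/(-8)^2 = 1/64.
  c_2 = 1/(-8)^3 = -1/512.
The series is valid for |w/d| < 1, i.e. |z − z₀| < |d|.
Radius of convergence: R = |-9 − z₀| = |-8| = 8 (distance from z₀ to the singularity z = -9).

c_0 = -1/8, c_1 = 1/64, c_2 = -1/512; R = 8.


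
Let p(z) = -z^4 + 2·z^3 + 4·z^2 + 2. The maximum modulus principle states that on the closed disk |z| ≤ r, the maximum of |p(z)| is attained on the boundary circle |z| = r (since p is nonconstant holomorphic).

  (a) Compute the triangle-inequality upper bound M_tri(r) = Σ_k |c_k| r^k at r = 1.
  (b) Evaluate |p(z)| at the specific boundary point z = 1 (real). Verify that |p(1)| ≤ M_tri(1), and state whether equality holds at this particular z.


Coefficients: c_0 = 2, c_1 = 0, c_2 = 4, c_3 = 2, c_4 = -1. Radius r = 1.
Part (a). Triangle bound: M_tri(r) = Σ_k |c_k| r^k
  = |2|·1^0 + |0|·1^1 + |4|·1^2 + |2|·1^3 + |-1|·1^4
  = 2 + 0 + 4 + 2 + 1 = 9.
This bounds M(r) := max_{|z|=r} |p(z)| from above; equality holds iff all terms c_k z^k can be made to align in phase at a single z on |z|=r.
Part (b). At z = 1 (real, on the circle |z| = r):
  p(1) = (2)·1^0 + (0)·1^1 + (4)·1^2 + (2)·1^3 + (-1)·1^4 = 7.
  |p(1)| = 7.
Check: |p(1)| = 7 ≤ 9 = M_tri(1). ✓ Equality does not hold at z = 1 (the coefficients have mixed signs, so the terms do not all align in phase there).

M_tri(1) = 9; |p(1)| = 7; equality at z=1: no.


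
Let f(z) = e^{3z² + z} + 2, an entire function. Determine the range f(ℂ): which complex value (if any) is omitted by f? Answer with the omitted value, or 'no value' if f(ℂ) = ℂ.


Little Picard bounds the complement of f(ℂ) to at most one point.
The exponent g(z) = 3z² + z is a nonconstant polynomial, hence surjective onto ℂ. So e^{g(z)} takes every value in {e^w : w ∈ ℂ} = ℂ ∖ {0}. Adding 2 shifts the range to ℂ ∖ {2}. f omits exactly 2.

Omitted value: 2.


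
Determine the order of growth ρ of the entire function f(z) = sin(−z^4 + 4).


Write sin(w) = (e^{iw} ± e^{−iw})/(2 or 2i), so |sin(w)| ≤ e^{|w|}. With w = −z^4 + 4, |w| ≤ 1r^4 + 4 on |z|=r, giving M(r) ≤ e^{1r^4 + 4} and ρ ≤ 4. For the lower bound, choose z on |z|=r with -1z^4 purely imaginary of modulus 1r^4; then |sin(−z^4 + 4)| grows like e^{1r^4}/2, so ρ ≥ 4. Hence ρ = 4.
Therefore ρ = 4.

Order ρ = 4.


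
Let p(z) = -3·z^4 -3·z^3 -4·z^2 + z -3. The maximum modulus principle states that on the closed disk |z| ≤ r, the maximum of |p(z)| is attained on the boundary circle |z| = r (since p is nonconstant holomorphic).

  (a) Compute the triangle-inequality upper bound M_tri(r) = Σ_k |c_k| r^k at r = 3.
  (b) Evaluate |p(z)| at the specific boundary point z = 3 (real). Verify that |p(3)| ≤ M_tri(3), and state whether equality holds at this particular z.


Coefficients: c_0 = -3, c_1 = 1, c_2 = -4, c_3 = -3, c_4 = -3. Radius r = 3.
Part (a). Triangle bound: M_tri(r) = Σ_k |c_k| r^k
  = |-3|·3^0 + |1|·3^1 + |-4|·3^2 + |-3|·3^3 + |-3|·3^4
  = 3 + 3 + 36 + 81 + 243 = 366.
This bounds M(r) := max_{|z|=r} |p(z)| from above; equality holds iff all terms c_k z^k can be made to align in phase at a single z on |z|=r.
Part (b). At z = 3 (real, on the circle |z| = r):
  p(3) = (-3)·3^0 + (1)·3^1 + (-4)·3^2 + (-3)·3^3 + (-3)·3^4 = -360.
  |p(3)| = 360.
Check: |p(3)| = 360 ≤ 366 = M_tri(3). ✓ Equality does not hold at z = 3 (the coefficients have mixed signs, so the terms do not all align in phase there).

M_tri(3) = 366; |p(3)| = 360; equality at z=3: no.


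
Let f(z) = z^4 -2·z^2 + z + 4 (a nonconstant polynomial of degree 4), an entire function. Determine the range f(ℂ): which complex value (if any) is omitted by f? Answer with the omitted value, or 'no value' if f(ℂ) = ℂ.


Little Picard bounds the complement of f(ℂ) to at most one point.
For every w ∈ ℂ, the equation p(z) − w = 0 is a nonconstant polynomial in z and hence has at least one root by the fundamental theorem of algebra. So p is surjective onto ℂ, omitting no value.

Omitted value: no value.


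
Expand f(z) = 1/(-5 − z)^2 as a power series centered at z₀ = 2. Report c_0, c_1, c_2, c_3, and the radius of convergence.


Let w = z − z₀, so z = z₀ + w.
Then -5 − z = -5 − (z₀ + w) = (-5 − z₀) − w = -7 − w.
f(z) = 1/(-7 − w)^2 = (1/(-7)^2) · (1 − w/(-7))^{−2}.
By the binomial series (1−u)^{−2} = Σ_{n≥0} C(n+1, 1) u^n for |u|<1, with u = w/(-7):
  c_n = C(n+1, 1) / (-7)^(n+2).
  c_0 = 1/(-7)^2 = 1/49.
  c_1 = 2/(-7)^3 = -2/343.
  c_2 = 3/(-7)^4 = 3/2401.
  c_3 = 4/(-7)^5 = -4/16807.
The series is valid for |w/d| < 1, i.e. |z − z₀| < |d|.
Radius of convergence: R = |-5 − z₀| = |-7| = 7 (distance from z₀ to the singularity z = -5).

c_0 = 1/49, c_1 = -2/343, c_2 = 3/2401, c_3 = -4/16807; R = 7.


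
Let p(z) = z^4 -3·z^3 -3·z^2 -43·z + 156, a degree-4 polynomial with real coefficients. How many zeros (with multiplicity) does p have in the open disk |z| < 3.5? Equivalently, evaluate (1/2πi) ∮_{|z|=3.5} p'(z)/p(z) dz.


The zeros of p are: (-2 + 3i), (-2 - 3i), 3, 4.
Their magnitudes are: 3.606, 3.606, 3, 4.
Zeros with |z| < R = 3.5: 3.
Count = 1.
By the argument principle, (1/2πi) ∮_{|z|=R} p'(z)/p(z) dz equals exactly this count.

Number of zeros inside |z| < 3.5: 1.


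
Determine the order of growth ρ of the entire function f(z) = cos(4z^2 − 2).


Write cos(w) = (e^{iw} ± e^{−iw})/(2 or 2i), so |cos(w)| ≤ e^{|w|}. With w = 4z^2 − 2, |w| ≤ 4r^2 + 2 on |z|=r, giving M(r) ≤ e^{4r^2 + 2} and ρ ≤ 2. For the lower bound, choose z on |z|=r with 4z^2 purely imaginary of modulus 4r^2; then |cos(4z^2 − 2)| grows like e^{4r^2}/2, so ρ ≥ 2. Hence ρ = 2.
Therefore ρ = 2.

Order ρ = 2.


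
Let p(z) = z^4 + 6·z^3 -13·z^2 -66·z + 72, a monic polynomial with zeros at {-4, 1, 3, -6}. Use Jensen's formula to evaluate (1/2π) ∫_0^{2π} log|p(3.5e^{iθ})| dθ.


Zeros: -6, -4, 1, 3; r = 3.5.
Inside |z| < r: 1, 3. Outside (|z| ≥ r): -6, -4.
p(0) = 72, so log|p(0)| = log(72) = 4.2767.
Apply Jensen: I(r) = log|p(0)| + Σ_k log(r/|z_k|), summed over zeros inside |z| < r.
  log(r/|z_k|) for z_k = 1: log(3.5/1) = 1.2528
  log(r/|z_k|) for z_k = 3: log(3.5/3) = 0.1542
  Outside zeros (-6, -4) contribute nothing to the Jensen sum.
Sum over inside zeros: 1.4069.
I(r) = log|p(0)| + (inside sum) = 4.2767 + 1.4069 = 5.6836.
Note: since some zeros are outside |z| ≤ r, the simplified n·log(r) form does NOT apply — only the inside zeros contribute.

I(r) ≈ 5.6836.


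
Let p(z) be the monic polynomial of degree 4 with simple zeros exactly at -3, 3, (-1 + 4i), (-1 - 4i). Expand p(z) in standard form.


The polynomial is p(z) = ∏_{α ∈ S} (z − α), where S = {-3, 3, (-1 + 4i), (-1 - 4i)}.
Expanding the product yields: p(z) = z^4 + 2·z^3 + 8·z^2 -18·z -153.
Note conjugate pairs combine to real quadratics: (z − (-1+4i))(z − (-1−4i)) = z² + 2z + 17.
The resulting polynomial has degree 4 and real coefficients as required.

p(z) = z^4 + 2·z^3 + 8·z^2 -18·z -153.


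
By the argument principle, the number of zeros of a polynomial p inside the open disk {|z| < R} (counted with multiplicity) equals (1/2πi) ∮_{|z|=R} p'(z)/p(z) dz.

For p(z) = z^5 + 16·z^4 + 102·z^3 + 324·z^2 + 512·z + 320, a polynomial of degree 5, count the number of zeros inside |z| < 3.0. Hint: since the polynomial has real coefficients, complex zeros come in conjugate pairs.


The zeros of p are: -4, -4, -2, (-3 + 1i), (-3 - 1i).
Their magnitudes are: 4, 4, 2, 3.162, 3.162.
Zeros with |z| < R = 3.0: -2.
Count = 1.
By the argument principle, (1/2πi) ∮_{|z|=R} p'(z)/p(z) dz equals exactly this count.

Number of zeros inside |z| < 3.0: 1.


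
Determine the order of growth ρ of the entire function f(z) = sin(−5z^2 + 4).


Write sin(w) = (e^{iw} ± e^{−iw})/(2 or 2i), so |sin(w)| ≤ e^{|w|}. With w = −5z^2 + 4, |w| ≤ 5r^2 + 4 on |z|=r, giving M(r) ≤ e^{5r^2 + 4} and ρ ≤ 2. For the lower bound, choose z on |z|=r with -5z^2 purely imaginary of modulus 5r^2; then |sin(−5z^2 + 4)| grows like e^{5r^2}/2, so ρ ≥ 2. Hence ρ = 2.
Therefore ρ = 2.

Order ρ = 2.


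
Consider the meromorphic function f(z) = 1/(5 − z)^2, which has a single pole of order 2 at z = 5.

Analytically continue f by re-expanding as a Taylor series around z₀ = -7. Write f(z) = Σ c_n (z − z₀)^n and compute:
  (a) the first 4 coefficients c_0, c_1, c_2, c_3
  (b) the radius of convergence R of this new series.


Let w = z − z₀, so z = z₀ + w.
Then 5 − z = 5 − (z₀ + w) = (5 − z₀) − w = 12 − w.
f(z) = 1/(12 − w)^2 = (1/(12)^2) · (1 − w/(12))^{−2}.
By the binomial series (1−u)^{−2} = Σ_{n≥0} C(n+1, 1) u^n for |u|<1, with u = w/(12):
  c_n = C(n+1, 1) / (12)^(n+2).
  c_0 = 1/(12)^2 = 1/144.
  c_1 = 2/(12)^3 = 1/864.
  c_2 = 3/(12)^4 = 1/6912.
  c_3 = 4/(12)^5 = 1/62208.
The series is valid for |w/d| < 1, i.e. |z − z₀| < |d|.
Radius of convergence: R = |5 − z₀| = |12| = 12 (distance from z₀ to the singularity z = 5).

c_0 = 1/144, c_1 = 1/864, c_2 = 1/6912, c_3 = 1/62208; R = 12.


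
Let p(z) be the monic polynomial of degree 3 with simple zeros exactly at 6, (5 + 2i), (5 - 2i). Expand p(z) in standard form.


The polynomial is p(z) = ∏_{α ∈ S} (z − α), where S = {6, (5 + 2i), (5 - 2i)}.
Expanding the product yields: p(z) = z^3 -16·z^2 + 89·z -174.
Note conjugate pairs combine to real quadratics: (z − (5+2i))(z − (5−2i)) = z² − 10z + 29.
The resulting polynomial has degree 3 and real coefficients as required.

p(z) = z^3 -16·z^2 + 89·z -174.


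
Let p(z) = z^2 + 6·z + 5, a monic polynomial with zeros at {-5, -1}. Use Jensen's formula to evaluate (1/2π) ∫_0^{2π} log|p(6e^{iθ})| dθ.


Zeros: -5, -1; r = 6.
Inside |z| < r: -5, -1. Outside (|z| ≥ r): ∅.
p(0) = 5, so log|p(0)| = log(5) = 1.6094.
Apply Jensen: I(r) = log|p(0)| + Σ_k log(r/|z_k|), summed over zeros inside |z| < r.
  log(r/|z_k|) for z_k = -5: log(6/5) = 0.1823
  log(r/|z_k|) for z_k = -1: log(6/1) = 1.7918
Sum over inside zeros: 1.9741.
I(r) = log|p(0)| + (inside sum) = 1.6094 + 1.9741 = 3.5835.
Closed form (all zeros inside, monic): I(r) = n·log(r) = 2·log(6) = 3.5835. ✓

I(r) ≈ 3.5835.


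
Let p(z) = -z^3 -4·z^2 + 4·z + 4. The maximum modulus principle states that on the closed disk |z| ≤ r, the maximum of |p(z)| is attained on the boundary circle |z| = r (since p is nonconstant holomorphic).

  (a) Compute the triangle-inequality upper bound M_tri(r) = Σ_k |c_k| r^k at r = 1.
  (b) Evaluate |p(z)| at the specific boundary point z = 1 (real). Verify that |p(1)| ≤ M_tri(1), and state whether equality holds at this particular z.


Coefficients: c_0 = 4, c_1 = 4, c_2 = -4, c_3 = -1. Radius r = 1.
Part (a). Triangle bound: M_tri(r) = Σ_k |c_k| r^k
  = |4|·1^0 + |4|·1^1 + |-4|·1^2 + |-1|·1^3
  = 4 + 4 + 4 + 1 = 13.
This bounds M(r) := max_{|z|=r} |p(z)| from above; equality holds iff all terms c_k z^k can be made to align in phase at a single z on |z|=r.
Part (b). At z = 1 (real, on the circle |z| = r):
  p(1) = (4)·1^0 + (4)·1^1 + (-4)·1^2 + (-1)·1^3 = 3.
  |p(1)| = 3.
Check: |p(1)| = 3 ≤ 13 = M_tri(1). ✓ Equality does not hold at z = 1 (the coefficients have mixed signs, so the terms do not all align in phase there).

M_tri(1) = 13; |p(1)| = 3; equality at z=1: no.


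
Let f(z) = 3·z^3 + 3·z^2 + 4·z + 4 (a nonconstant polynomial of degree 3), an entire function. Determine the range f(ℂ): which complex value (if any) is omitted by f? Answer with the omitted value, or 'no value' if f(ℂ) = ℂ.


Little Picard bounds the complement of f(ℂ) to at most one point.
For every w ∈ ℂ, the equation p(z) − w = 0 is a nonconstant polynomial in z and hence has at least one root by the fundamental theorem of algebra. So p is surjective onto ℂ, omitting no value.

Omitted value: no value.


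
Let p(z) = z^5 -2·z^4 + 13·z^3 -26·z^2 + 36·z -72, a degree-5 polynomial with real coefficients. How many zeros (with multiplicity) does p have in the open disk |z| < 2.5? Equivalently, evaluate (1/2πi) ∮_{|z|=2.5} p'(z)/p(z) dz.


The zeros of p are: (0 + 3i), (0 - 3i), 2, (0 + 2i), (0 - 2i).
Their magnitudes are: 3, 3, 2, 2, 2.
Zeros with |z| < R = 2.5: 2, (0 + 2i), (0 - 2i).
Count = 3.
By the argument principle, (1/2πi) ∮_{|z|=R} p'(z)/p(z) dz equals exactly this count.

Number of zeros inside |z| < 2.5: 3.


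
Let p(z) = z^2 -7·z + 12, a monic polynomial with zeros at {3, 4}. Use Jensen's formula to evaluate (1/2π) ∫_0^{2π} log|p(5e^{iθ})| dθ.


Zeros: 3, 4; r = 5.
Inside |z| < r: 3, 4. Outside (|z| ≥ r): ∅.
p(0) = 12, so log|p(0)| = log(12) = 2.4849.
Apply Jensen: I(r) = log|p(0)| + Σ_k log(r/|z_k|), summed over zeros inside |z| < r.
  log(r/|z_k|) for z_k = 3: log(5/3) = 0.5108
  log(r/|z_k|) for z_k = 4: log(5/4) = 0.2231
Sum over inside zeros: 0.7340.
I(r) = log|p(0)| + (inside sum) = 2.4849 + 0.7340 = 3.2189.
Closed form (all zeros inside, monic): I(r) = n·log(r) = 2·log(5) = 3.2189. ✓

I(r) ≈ 3.2189.


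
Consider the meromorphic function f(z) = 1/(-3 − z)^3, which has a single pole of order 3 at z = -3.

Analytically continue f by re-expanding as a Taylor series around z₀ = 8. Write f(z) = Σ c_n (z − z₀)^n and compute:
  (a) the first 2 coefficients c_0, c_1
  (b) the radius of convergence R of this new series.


Let w = z − z₀, so z = z₀ + w.
Then -3 − z = -3 − (z₀ + w) = (-3 − z₀) − w = -11 − w.
f(z) = 1/(-11 − w)^3 = (1/(-11)^3) · (1 − w/(-11))^{−3}.
By the binomial series (1−u)^{−3} = Σ_{n≥0} C(n+2, 2) u^n for |u|<1, with u = w/(-11):
  c_n = C(n+2, 2) / (-11)^(n+3).
  c_0 = 1/(-11)^3 = -1/1331.
  c_1 = 3/(-11)^4 = 3/14641.
The series is valid for |w/d| < 1, i.e. |z − z₀| < |d|.
Radius of convergence: R = |-3 − z₀| = |-11| = 11 (distance from z₀ to the singularity z = -3).

c_0 = -1/1331, c_1 = 3/14641; R = 11.


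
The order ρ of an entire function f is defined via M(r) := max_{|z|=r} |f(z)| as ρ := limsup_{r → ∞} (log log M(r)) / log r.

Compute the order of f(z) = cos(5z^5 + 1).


Write cos(w) = (e^{iw} ± e^{−iw})/(2 or 2i), so |cos(w)| ≤ e^{|w|}. With w = 5z^5 + 1, |w| ≤ 5r^5 + 1 on |z|=r, giving M(r) ≤ e^{5r^5 + 1} and ρ ≤ 5. For the lower bound, choose z on |z|=r with 5z^5 purely imaginary of modulus 5r^5; then |cos(5z^5 + 1)| grows like e^{5r^5}/2, so ρ ≥ 5. Hence ρ = 5.
Therefore ρ = 5.

Order ρ = 5.


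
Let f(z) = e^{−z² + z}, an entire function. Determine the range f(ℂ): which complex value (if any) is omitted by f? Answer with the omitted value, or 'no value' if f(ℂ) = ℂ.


Little Picard bounds the complement of f(ℂ) to at most one point.
The exponent g(z) = −z² + z is a nonconstant polynomial, hence surjective onto ℂ. So e^{g(z)} takes every value in {e^w : w ∈ ℂ} = ℂ ∖ {0}. Adding 0 shifts the range to ℂ ∖ {0}. f omits exactly 0.

Omitted value: 0.


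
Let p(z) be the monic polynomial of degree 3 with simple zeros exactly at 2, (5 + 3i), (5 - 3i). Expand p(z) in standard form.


The polynomial is p(z) = ∏_{α ∈ S} (z − α), where S = {2, (5 + 3i), (5 - 3i)}.
Expanding the product yields: p(z) = z^3 -12·z^2 + 54·z -68.
Note conjugate pairs combine to real quadratics: (z − (5+3i))(z − (5−3i)) = z² − 10z + 34.
The resulting polynomial has degree 3 and real coefficients as required.

p(z) = z^3 -12·z^2 + 54·z -68.


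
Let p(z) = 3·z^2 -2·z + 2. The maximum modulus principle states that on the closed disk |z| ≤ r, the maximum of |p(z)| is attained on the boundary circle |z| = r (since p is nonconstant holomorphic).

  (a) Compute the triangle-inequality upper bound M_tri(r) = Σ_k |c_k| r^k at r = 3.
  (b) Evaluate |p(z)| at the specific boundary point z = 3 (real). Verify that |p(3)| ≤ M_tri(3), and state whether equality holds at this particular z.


Coefficients: c_0 = 2, c_1 = -2, c_2 = 3. Radius r = 3.
Part (a). Triangle bound: M_tri(r) = Σ_k |c_k| r^k
  = |2|·3^0 + |-2|·3^1 + |3|·3^2
  = 2 + 6 + 27 = 35.
This bounds M(r) := max_{|z|=r} |p(z)| from above; equality holds iff all terms c_k z^k can be made to align in phase at a single z on |z|=r.
Part (b). At z = 3 (real, on the circle |z| = r):
  p(3) = (2)·3^0 + (-2)·3^1 + (3)·3^2 = 23.
  |p(3)| = 23.
Check: |p(3)| = 23 ≤ 35 = M_tri(3). ✓ Equality does not hold at z = 3 (the coefficients have mixed signs, so the terms do not all align in phase there).

M_tri(3) = 35; |p(3)| = 23; equality at z=3: no.


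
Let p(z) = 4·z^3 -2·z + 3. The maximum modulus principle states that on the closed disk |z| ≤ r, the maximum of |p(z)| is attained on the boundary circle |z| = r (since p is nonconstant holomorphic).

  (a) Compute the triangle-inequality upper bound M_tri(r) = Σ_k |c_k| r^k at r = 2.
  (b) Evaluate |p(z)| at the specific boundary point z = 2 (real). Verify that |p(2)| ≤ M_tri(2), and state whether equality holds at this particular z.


Coefficients: c_0 = 3, c_1 = -2, c_2 = 0, c_3 = 4. Radius r = 2.
Part (a). Triangle bound: M_tri(r) = Σ_k |c_k| r^k
  = |3|·2^0 + |-2|·2^1 + |0|·2^2 + |4|·2^3
  = 3 + 4 + 0 + 32 = 39.
This bounds M(r) := max_{|z|=r} |p(z)| from above; equality holds iff all terms c_k z^k can be made to align in phase at a single z on |z|=r.
Part (b). At z = 2 (real, on the circle |z| = r):
  p(2) = (3)·2^0 + (-2)·2^1 + (0)·2^2 + (4)·2^3 = 31.
  |p(2)| = 31.
Check: |p(2)| = 31 ≤ 39 = M_tri(2). ✓ Equality does not hold at z = 2 (the coefficients have mixed signs, so the terms do not all align in phase there).

M_tri(2) = 39; |p(2)| = 31; equality at z=2: no.


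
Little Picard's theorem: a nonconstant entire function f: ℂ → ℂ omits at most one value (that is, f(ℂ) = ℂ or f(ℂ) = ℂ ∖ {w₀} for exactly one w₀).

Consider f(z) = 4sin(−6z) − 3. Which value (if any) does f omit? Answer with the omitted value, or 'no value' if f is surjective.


Little Picard bounds the complement of f(ℂ) to at most one point.
sin is entire and surjective onto ℂ: for every w ∈ ℂ, sin(ζ) = w has a solution ζ ∈ ℂ (e.g., via the complex inverse arcsin). With ζ = −6z this gives z = ζ/(-6). Then 4·sin(−6z) takes every value in 4·ℂ = ℂ, and adding -3 is a bijection of ℂ. So f is surjective and omits no value. (Note: only on the real line is sin bounded by [−1, 1].)

Omitted value: no value.


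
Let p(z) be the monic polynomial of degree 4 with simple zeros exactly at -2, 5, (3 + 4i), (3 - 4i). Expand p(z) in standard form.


The polynomial is p(z) = ∏_{α ∈ S} (z − α), where S = {-2, 5, (3 + 4i), (3 - 4i)}.
Expanding the product yields: p(z) = z^4 -9·z^3 + 33·z^2 -15·z -250.
Note conjugate pairs combine to real quadratics: (z − (3+4i))(z − (3−4i)) = z² − 6z + 25.
The resulting polynomial has degree 4 and real coefficients as required.

p(z) = z^4 -9·z^3 + 33·z^2 -15·z -250.


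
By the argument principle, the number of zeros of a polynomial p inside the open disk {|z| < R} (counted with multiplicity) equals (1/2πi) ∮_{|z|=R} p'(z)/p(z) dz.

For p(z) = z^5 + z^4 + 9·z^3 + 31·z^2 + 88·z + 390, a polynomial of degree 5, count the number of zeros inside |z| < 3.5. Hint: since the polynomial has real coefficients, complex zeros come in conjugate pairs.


The zeros of p are: (-1 + 3i), (-1 - 3i), (2 + 3i), (2 - 3i), -3.
Their magnitudes are: 3.162, 3.162, 3.606, 3.606, 3.
Zeros with |z| < R = 3.5: (-1 + 3i), (-1 - 3i), -3.
Count = 3.
By the argument principle, (1/2πi) ∮_{|z|=R} p'(z)/p(z) dz equals exactly this count.

Number of zeros inside |z| < 3.5: 3.


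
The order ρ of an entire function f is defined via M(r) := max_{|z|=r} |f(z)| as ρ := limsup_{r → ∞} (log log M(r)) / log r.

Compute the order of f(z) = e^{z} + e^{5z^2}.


Each summand is entire of order 1 and 2 respectively (as in the single-exponential case). The order of a sum is at most the max of the orders, so ρ ≤ 2. For the lower bound: on |z|=r choose arg z so that 5z^2 is real positive; then |e^{5z^2}| = e^{5r^2} while |e^{1z}| ≤ e^{1r^1} = o(e^{5r^2}). So |f| ≥ e^{5r^2}(1 − o(1)) and ρ ≥ 2. Hence ρ = max(1, 2) = 2.
Therefore ρ = 2.

Order ρ = 2.


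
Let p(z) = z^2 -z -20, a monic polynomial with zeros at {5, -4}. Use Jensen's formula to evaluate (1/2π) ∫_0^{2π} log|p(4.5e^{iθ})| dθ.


Zeros: -4, 5; r = 4.5.
Inside |z| < r: -4. Outside (|z| ≥ r): 5.
p(0) = -20, so log|p(0)| = log(20) = 2.9957.
Apply Jensen: I(r) = log|p(0)| + Σ_k log(r/|z_k|), summed over zeros inside |z| < r.
  log(r/|z_k|) for z_k = -4: log(4.5/4) = 0.1178
  Outside zeros (5) contribute nothing to the Jensen sum.
Sum over inside zeros: 0.1178.
I(r) = log|p(0)| + (inside sum) = 2.9957 + 0.1178 = 3.1135.
Note: since some zeros are outside |z| ≤ r, the simplified n·log(r) form does NOT apply — only the inside zeros contribute.

I(r) ≈ 3.1135.


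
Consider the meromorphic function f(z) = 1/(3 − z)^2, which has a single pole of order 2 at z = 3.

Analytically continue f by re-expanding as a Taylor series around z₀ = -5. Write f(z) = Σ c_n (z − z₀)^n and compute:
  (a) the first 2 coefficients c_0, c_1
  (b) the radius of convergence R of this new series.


Let w = z − z₀, so z = z₀ + w.
Then 3 − z = 3 − (z₀ + w) = (3 − z₀) − w = 8 − w.
f(z) = 1/(8 − w)^2 = (1/(8)^2) · (1 − w/(8))^{−2}.
By the binomial series (1−u)^{−2} = Σ_{n≥0} C(n+1, 1) u^n for |u|<1, with u = w/(8):
  c_n = C(n+1, 1) / (8)^(n+2).
  c_0 = 1/(8)^2 = 1/64.
  c_1 = 2/(8)^3 = 1/256.
The series is valid for |w/d| < 1, i.e. |z − z₀| < |d|.
Radius of convergence: R = |3 − z₀| = |8| = 8 (distance from z₀ to the singularity z = 3).

c_0 = 1/64, c_1 = 1/256; R = 8.


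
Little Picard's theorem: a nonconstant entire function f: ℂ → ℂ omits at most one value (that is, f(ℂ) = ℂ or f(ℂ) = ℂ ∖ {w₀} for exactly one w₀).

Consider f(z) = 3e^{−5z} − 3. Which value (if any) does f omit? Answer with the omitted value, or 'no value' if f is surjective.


Little Picard bounds the complement of f(ℂ) to at most one point.
e^{−5z} is never zero on ℂ, so 3·e^{−5z} takes every value in ℂ ∖ {0}. Adding -3 shifts the range to ℂ ∖ {-3}. Thus f omits exactly the value -3.

Omitted value: -3.


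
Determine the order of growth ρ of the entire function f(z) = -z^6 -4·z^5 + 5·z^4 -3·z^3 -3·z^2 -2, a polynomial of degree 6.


|f(z)| ≤ Σ|c_k|·r^k = O(r^6) as r → ∞. Polynomial growth is O(e^{r^ε}) for every ε > 0 (since r^6/e^{r^ε} → 0), so ρ ≤ ε for all ε > 0, i.e. ρ = 0. Every nonconstant polynomial has order 0.
Therefore ρ = 0.

Order ρ = 0.


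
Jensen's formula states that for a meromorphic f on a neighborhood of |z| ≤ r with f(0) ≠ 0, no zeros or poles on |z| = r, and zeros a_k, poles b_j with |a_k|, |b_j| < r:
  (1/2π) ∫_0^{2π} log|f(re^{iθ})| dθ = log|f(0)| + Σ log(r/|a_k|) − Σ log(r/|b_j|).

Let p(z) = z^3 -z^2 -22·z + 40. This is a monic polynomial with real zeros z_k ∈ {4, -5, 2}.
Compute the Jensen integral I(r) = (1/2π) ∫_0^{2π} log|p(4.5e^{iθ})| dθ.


Zeros: -5, 2, 4; r = 4.5.
Inside |z| < r: 2, 4. Outside (|z| ≥ r): -5.
p(0) = 40, so log|p(0)| = log(40) = 3.6889.
Apply Jensen: I(r) = log|p(0)| + Σ_k log(r/|z_k|), summed over zeros inside |z| < r.
  log(r/|z_k|) for z_k = 4: log(4.5/4) = 0.1178
  log(r/|z_k|) for z_k = 2: log(4.5/2) = 0.8109
  Outside zeros (-5) contribute nothing to the Jensen sum.
Sum over inside zeros: 0.9287.
I(r) = log|p(0)| + (inside sum) = 3.6889 + 0.9287 = 4.6176.
Note: since some zeros are outside |z| ≤ r, the simplified n·log(r) form does NOT apply — only the inside zeros contribute.

I(r) ≈ 4.6176.


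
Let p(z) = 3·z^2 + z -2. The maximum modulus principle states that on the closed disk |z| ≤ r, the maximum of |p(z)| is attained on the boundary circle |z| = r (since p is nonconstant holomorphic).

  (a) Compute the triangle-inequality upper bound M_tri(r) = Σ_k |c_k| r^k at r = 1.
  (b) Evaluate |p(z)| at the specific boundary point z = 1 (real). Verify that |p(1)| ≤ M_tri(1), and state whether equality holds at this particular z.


Coefficients: c_0 = -2, c_1 = 1, c_2 = 3. Radius r = 1.
Part (a). Triangle bound: M_tri(r) = Σ_k |c_k| r^k
  = |-2|·1^0 + |1|·1^1 + |3|·1^2
  = 2 + 1 + 3 = 6.
This bounds M(r) := max_{|z|=r} |p(z)| from above; equality holds iff all terms c_k z^k can be made to align in phase at a single z on |z|=r.
Part (b). At z = 1 (real, on the circle |z| = r):
  p(1) = (-2)·1^0 + (1)·1^1 + (3)·1^2 = 2.
  |p(1)| = 2.
Check: |p(1)| = 2 ≤ 6 = M_tri(1). ✓ Equality does not hold at z = 1 (the coefficients have mixed signs, so the terms do not all align in phase there).

M_tri(1) = 6; |p(1)| = 2; equality at z=1: no.


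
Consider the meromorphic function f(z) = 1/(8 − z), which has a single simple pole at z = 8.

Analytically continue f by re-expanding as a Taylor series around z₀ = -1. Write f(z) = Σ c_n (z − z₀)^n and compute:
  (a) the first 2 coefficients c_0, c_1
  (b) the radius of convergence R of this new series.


Let w = z − z₀, so z = z₀ + w.
Then 8 − z = 8 − (z₀ + w) = (8 − z₀) − w = 9 − w.
f(z) = 1/(9 − w) = (1/(9)) · 1/(1 − w/(9)) = Σ_{n≥0} w^n / (9)^(n+1).
So c_n = 1/(9)^(n+1):
  c_0 = 1/(9)^1 = 1/9.
  c_1 = 1/(9)^2 = 1/81.
The series is valid for |w/d| < 1, i.e. |z − z₀| < |d|.
Radius of convergence: R = |8 − z₀| = |9| = 9 (distance from z₀ to the singularity z = 8).

c_0 = 1/9, c_1 = 1/81; R = 9.


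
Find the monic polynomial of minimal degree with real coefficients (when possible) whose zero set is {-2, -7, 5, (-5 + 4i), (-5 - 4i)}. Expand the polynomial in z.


The polynomial is p(z) = ∏_{α ∈ S} (z − α), where S = {-2, -7, 5, (-5 + 4i), (-5 - 4i)}.
Expanding the product yields: p(z) = z^5 + 14·z^4 + 50·z^3 -216·z^2 -1971·z -2870.
Note conjugate pairs combine to real quadratics: (z − (-5+4i))(z − (-5−4i)) = z² + 10z + 41.
The resulting polynomial has degree 5 and real coefficients as required.

p(z) = z^5 + 14·z^4 + 50·z^3 -216·z^2 -1971·z -2870.


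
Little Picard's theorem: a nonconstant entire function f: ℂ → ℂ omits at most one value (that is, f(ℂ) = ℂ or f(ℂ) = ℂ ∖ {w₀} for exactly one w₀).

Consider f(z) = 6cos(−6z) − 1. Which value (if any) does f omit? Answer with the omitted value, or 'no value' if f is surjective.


Little Picard bounds the complement of f(ℂ) to at most one point.
cos is entire and surjective onto ℂ: for every w ∈ ℂ, cos(ζ) = w has a solution ζ ∈ ℂ (e.g., via the complex inverse arccos). With ζ = −6z this gives z = ζ/(-6). Then 6·cos(−6z) takes every value in 6·ℂ = ℂ, and adding -1 is a bijection of ℂ. So f is surjective and omits no value. (Note: only on the real line is cos bounded by [−1, 1].)

Omitted value: no value.


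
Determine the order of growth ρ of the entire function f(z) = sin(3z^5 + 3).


Write sin(w) = (e^{iw} ± e^{−iw})/(2 or 2i), so |sin(w)| ≤ e^{|w|}. With w = 3z^5 + 3, |w| ≤ 3r^5 + 3 on |z|=r, giving M(r) ≤ e^{3r^5 + 3} and ρ ≤ 5. For the lower bound, choose z on |z|=r with 3z^5 purely imaginary of modulus 3r^5; then |sin(3z^5 + 3)| grows like e^{3r^5}/2, so ρ ≥ 5. Hence ρ = 5.
Therefore ρ = 5.

Order ρ = 5.
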